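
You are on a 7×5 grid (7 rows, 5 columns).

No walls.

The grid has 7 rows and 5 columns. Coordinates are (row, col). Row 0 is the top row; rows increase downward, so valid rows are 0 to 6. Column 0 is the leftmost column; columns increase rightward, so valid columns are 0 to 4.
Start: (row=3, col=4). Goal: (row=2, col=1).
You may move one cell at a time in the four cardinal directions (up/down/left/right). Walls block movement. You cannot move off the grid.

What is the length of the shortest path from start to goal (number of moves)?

BFS from (row=3, col=4) until reaching (row=2, col=1):
  Distance 0: (row=3, col=4)
  Distance 1: (row=2, col=4), (row=3, col=3), (row=4, col=4)
  Distance 2: (row=1, col=4), (row=2, col=3), (row=3, col=2), (row=4, col=3), (row=5, col=4)
  Distance 3: (row=0, col=4), (row=1, col=3), (row=2, col=2), (row=3, col=1), (row=4, col=2), (row=5, col=3), (row=6, col=4)
  Distance 4: (row=0, col=3), (row=1, col=2), (row=2, col=1), (row=3, col=0), (row=4, col=1), (row=5, col=2), (row=6, col=3)  <- goal reached here
One shortest path (4 moves): (row=3, col=4) -> (row=3, col=3) -> (row=3, col=2) -> (row=3, col=1) -> (row=2, col=1)

Answer: Shortest path length: 4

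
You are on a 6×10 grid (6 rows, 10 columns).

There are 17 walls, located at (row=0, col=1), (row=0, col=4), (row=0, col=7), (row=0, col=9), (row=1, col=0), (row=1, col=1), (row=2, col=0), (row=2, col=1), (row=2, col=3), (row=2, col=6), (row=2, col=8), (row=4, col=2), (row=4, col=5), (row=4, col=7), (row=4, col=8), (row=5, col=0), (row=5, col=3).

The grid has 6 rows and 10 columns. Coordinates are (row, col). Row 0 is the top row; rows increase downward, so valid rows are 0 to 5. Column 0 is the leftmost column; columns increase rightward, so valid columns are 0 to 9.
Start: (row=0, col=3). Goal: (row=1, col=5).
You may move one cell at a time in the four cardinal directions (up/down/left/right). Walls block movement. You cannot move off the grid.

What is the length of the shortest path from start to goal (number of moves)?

BFS from (row=0, col=3) until reaching (row=1, col=5):
  Distance 0: (row=0, col=3)
  Distance 1: (row=0, col=2), (row=1, col=3)
  Distance 2: (row=1, col=2), (row=1, col=4)
  Distance 3: (row=1, col=5), (row=2, col=2), (row=2, col=4)  <- goal reached here
One shortest path (3 moves): (row=0, col=3) -> (row=1, col=3) -> (row=1, col=4) -> (row=1, col=5)

Answer: Shortest path length: 3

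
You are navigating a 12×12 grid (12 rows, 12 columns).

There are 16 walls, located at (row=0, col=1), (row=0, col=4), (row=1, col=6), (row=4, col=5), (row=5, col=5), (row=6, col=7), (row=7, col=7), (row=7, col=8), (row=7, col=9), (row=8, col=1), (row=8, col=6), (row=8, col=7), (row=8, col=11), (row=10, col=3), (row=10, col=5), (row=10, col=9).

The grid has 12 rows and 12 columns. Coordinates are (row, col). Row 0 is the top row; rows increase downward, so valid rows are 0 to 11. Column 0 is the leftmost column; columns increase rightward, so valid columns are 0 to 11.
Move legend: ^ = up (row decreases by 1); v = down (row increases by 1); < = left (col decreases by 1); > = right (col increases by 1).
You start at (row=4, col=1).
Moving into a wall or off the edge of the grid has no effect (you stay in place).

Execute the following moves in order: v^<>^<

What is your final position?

Start: (row=4, col=1)
  v (down): (row=4, col=1) -> (row=5, col=1)
  ^ (up): (row=5, col=1) -> (row=4, col=1)
  < (left): (row=4, col=1) -> (row=4, col=0)
  > (right): (row=4, col=0) -> (row=4, col=1)
  ^ (up): (row=4, col=1) -> (row=3, col=1)
  < (left): (row=3, col=1) -> (row=3, col=0)
Final: (row=3, col=0)

Answer: Final position: (row=3, col=0)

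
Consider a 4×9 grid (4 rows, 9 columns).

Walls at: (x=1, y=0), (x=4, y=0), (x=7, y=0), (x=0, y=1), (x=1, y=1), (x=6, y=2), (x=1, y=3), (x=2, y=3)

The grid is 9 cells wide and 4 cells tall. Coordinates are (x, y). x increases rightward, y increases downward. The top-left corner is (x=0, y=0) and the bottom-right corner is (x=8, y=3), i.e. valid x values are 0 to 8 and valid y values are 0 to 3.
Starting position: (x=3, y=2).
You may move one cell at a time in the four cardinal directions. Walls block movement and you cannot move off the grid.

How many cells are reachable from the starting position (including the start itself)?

Answer: Reachable cells: 27

Derivation:
BFS flood-fill from (x=3, y=2):
  Distance 0: (x=3, y=2)
  Distance 1: (x=3, y=1), (x=2, y=2), (x=4, y=2), (x=3, y=3)
  Distance 2: (x=3, y=0), (x=2, y=1), (x=4, y=1), (x=1, y=2), (x=5, y=2), (x=4, y=3)
  Distance 3: (x=2, y=0), (x=5, y=1), (x=0, y=2), (x=5, y=3)
  Distance 4: (x=5, y=0), (x=6, y=1), (x=0, y=3), (x=6, y=3)
  Distance 5: (x=6, y=0), (x=7, y=1), (x=7, y=3)
  Distance 6: (x=8, y=1), (x=7, y=2), (x=8, y=3)
  Distance 7: (x=8, y=0), (x=8, y=2)
Total reachable: 27 (grid has 28 open cells total)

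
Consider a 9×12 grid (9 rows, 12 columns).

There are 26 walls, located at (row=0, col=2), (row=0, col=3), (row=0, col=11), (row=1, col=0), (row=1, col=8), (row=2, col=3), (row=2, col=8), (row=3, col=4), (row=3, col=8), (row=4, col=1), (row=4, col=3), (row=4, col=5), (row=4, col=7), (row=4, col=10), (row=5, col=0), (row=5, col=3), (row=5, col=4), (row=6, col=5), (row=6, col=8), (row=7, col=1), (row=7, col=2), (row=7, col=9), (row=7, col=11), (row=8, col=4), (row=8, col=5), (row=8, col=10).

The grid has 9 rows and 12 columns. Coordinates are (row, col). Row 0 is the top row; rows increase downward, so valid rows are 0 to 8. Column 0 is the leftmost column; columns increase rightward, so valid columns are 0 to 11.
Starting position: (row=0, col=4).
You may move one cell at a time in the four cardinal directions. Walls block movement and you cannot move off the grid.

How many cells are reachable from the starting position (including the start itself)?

Answer: Reachable cells: 80

Derivation:
BFS flood-fill from (row=0, col=4):
  Distance 0: (row=0, col=4)
  Distance 1: (row=0, col=5), (row=1, col=4)
  Distance 2: (row=0, col=6), (row=1, col=3), (row=1, col=5), (row=2, col=4)
  Distance 3: (row=0, col=7), (row=1, col=2), (row=1, col=6), (row=2, col=5)
  Distance 4: (row=0, col=8), (row=1, col=1), (row=1, col=7), (row=2, col=2), (row=2, col=6), (row=3, col=5)
  Distance 5: (row=0, col=1), (row=0, col=9), (row=2, col=1), (row=2, col=7), (row=3, col=2), (row=3, col=6)
  Distance 6: (row=0, col=0), (row=0, col=10), (row=1, col=9), (row=2, col=0), (row=3, col=1), (row=3, col=3), (row=3, col=7), (row=4, col=2), (row=4, col=6)
  Distance 7: (row=1, col=10), (row=2, col=9), (row=3, col=0), (row=5, col=2), (row=5, col=6)
  Distance 8: (row=1, col=11), (row=2, col=10), (row=3, col=9), (row=4, col=0), (row=5, col=1), (row=5, col=5), (row=5, col=7), (row=6, col=2), (row=6, col=6)
  Distance 9: (row=2, col=11), (row=3, col=10), (row=4, col=9), (row=5, col=8), (row=6, col=1), (row=6, col=3), (row=6, col=7), (row=7, col=6)
  Distance 10: (row=3, col=11), (row=4, col=8), (row=5, col=9), (row=6, col=0), (row=6, col=4), (row=7, col=3), (row=7, col=5), (row=7, col=7), (row=8, col=6)
  Distance 11: (row=4, col=11), (row=5, col=10), (row=6, col=9), (row=7, col=0), (row=7, col=4), (row=7, col=8), (row=8, col=3), (row=8, col=7)
  Distance 12: (row=5, col=11), (row=6, col=10), (row=8, col=0), (row=8, col=2), (row=8, col=8)
  Distance 13: (row=6, col=11), (row=7, col=10), (row=8, col=1), (row=8, col=9)
Total reachable: 80 (grid has 82 open cells total)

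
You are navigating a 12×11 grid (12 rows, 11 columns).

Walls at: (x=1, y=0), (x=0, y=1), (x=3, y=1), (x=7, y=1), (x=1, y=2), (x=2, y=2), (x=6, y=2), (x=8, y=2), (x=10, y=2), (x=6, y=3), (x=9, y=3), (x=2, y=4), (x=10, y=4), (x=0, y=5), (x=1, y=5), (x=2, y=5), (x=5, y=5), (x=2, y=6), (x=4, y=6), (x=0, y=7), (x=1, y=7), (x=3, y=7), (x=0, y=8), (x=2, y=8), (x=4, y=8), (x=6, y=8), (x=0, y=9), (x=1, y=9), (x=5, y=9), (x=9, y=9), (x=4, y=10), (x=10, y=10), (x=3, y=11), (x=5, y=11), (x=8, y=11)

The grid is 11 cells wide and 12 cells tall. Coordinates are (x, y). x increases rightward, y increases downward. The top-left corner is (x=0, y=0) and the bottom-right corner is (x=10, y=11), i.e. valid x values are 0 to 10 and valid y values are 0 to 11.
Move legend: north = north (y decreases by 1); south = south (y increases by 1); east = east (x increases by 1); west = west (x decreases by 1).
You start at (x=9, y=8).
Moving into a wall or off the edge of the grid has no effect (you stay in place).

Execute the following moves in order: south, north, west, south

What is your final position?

Answer: Final position: (x=8, y=8)

Derivation:
Start: (x=9, y=8)
  south (south): blocked, stay at (x=9, y=8)
  north (north): (x=9, y=8) -> (x=9, y=7)
  west (west): (x=9, y=7) -> (x=8, y=7)
  south (south): (x=8, y=7) -> (x=8, y=8)
Final: (x=8, y=8)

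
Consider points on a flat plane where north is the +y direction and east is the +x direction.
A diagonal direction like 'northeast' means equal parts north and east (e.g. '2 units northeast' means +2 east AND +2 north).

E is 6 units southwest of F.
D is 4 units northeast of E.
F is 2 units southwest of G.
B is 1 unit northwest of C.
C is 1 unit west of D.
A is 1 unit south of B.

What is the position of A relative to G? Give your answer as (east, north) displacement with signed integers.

Place G at the origin (east=0, north=0).
  F is 2 units southwest of G: delta (east=-2, north=-2); F at (east=-2, north=-2).
  E is 6 units southwest of F: delta (east=-6, north=-6); E at (east=-8, north=-8).
  D is 4 units northeast of E: delta (east=+4, north=+4); D at (east=-4, north=-4).
  C is 1 unit west of D: delta (east=-1, north=+0); C at (east=-5, north=-4).
  B is 1 unit northwest of C: delta (east=-1, north=+1); B at (east=-6, north=-3).
  A is 1 unit south of B: delta (east=+0, north=-1); A at (east=-6, north=-4).
Therefore A relative to G: (east=-6, north=-4).

Answer: A is at (east=-6, north=-4) relative to G.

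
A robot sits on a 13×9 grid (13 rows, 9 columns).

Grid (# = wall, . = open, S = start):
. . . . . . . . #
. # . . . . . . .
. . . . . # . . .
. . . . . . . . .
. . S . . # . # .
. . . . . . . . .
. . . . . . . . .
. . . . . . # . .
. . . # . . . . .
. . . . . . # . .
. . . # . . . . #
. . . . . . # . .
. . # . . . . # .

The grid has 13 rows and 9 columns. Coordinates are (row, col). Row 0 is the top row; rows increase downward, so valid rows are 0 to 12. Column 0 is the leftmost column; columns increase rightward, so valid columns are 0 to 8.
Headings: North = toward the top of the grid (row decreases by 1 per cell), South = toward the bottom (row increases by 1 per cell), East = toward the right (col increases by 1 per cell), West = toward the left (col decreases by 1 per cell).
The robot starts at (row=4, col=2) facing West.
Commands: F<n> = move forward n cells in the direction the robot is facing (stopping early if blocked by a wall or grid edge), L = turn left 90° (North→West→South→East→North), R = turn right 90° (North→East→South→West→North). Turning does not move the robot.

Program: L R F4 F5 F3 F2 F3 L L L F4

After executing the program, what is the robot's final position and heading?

Answer: Final position: (row=0, col=0), facing North

Derivation:
Start: (row=4, col=2), facing West
  L: turn left, now facing South
  R: turn right, now facing West
  F4: move forward 2/4 (blocked), now at (row=4, col=0)
  F5: move forward 0/5 (blocked), now at (row=4, col=0)
  F3: move forward 0/3 (blocked), now at (row=4, col=0)
  F2: move forward 0/2 (blocked), now at (row=4, col=0)
  F3: move forward 0/3 (blocked), now at (row=4, col=0)
  L: turn left, now facing South
  L: turn left, now facing East
  L: turn left, now facing North
  F4: move forward 4, now at (row=0, col=0)
Final: (row=0, col=0), facing North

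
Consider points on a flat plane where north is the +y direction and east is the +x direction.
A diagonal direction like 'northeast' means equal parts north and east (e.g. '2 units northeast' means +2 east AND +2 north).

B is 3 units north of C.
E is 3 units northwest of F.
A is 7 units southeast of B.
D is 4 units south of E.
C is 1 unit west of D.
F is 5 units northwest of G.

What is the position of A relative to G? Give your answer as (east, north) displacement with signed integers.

Answer: A is at (east=-2, north=0) relative to G.

Derivation:
Place G at the origin (east=0, north=0).
  F is 5 units northwest of G: delta (east=-5, north=+5); F at (east=-5, north=5).
  E is 3 units northwest of F: delta (east=-3, north=+3); E at (east=-8, north=8).
  D is 4 units south of E: delta (east=+0, north=-4); D at (east=-8, north=4).
  C is 1 unit west of D: delta (east=-1, north=+0); C at (east=-9, north=4).
  B is 3 units north of C: delta (east=+0, north=+3); B at (east=-9, north=7).
  A is 7 units southeast of B: delta (east=+7, north=-7); A at (east=-2, north=0).
Therefore A relative to G: (east=-2, north=0).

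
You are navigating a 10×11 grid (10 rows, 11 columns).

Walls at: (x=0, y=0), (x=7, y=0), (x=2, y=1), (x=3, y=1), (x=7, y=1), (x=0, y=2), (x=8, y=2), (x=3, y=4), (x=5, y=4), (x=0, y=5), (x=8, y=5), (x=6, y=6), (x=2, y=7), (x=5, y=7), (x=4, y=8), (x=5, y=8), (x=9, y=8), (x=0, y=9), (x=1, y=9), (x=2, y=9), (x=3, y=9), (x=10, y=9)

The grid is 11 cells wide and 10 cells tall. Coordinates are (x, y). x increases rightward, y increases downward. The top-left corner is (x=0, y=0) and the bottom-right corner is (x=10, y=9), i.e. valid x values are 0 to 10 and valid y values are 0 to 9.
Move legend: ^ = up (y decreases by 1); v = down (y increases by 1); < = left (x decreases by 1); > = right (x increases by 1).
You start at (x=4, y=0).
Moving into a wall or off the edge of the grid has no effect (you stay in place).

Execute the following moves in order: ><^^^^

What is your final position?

Start: (x=4, y=0)
  > (right): (x=4, y=0) -> (x=5, y=0)
  < (left): (x=5, y=0) -> (x=4, y=0)
  [×4]^ (up): blocked, stay at (x=4, y=0)
Final: (x=4, y=0)

Answer: Final position: (x=4, y=0)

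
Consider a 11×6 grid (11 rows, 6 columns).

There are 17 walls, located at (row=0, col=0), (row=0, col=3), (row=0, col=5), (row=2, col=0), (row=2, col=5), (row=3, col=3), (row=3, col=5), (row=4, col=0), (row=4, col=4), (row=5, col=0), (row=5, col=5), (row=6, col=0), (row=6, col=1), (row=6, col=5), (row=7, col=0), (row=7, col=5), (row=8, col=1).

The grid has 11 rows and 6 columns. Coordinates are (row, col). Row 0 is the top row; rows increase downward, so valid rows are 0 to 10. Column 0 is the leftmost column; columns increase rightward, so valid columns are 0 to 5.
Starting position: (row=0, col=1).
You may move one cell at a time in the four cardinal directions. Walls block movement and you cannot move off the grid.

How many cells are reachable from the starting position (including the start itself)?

BFS flood-fill from (row=0, col=1):
  Distance 0: (row=0, col=1)
  Distance 1: (row=0, col=2), (row=1, col=1)
  Distance 2: (row=1, col=0), (row=1, col=2), (row=2, col=1)
  Distance 3: (row=1, col=3), (row=2, col=2), (row=3, col=1)
  Distance 4: (row=1, col=4), (row=2, col=3), (row=3, col=0), (row=3, col=2), (row=4, col=1)
  Distance 5: (row=0, col=4), (row=1, col=5), (row=2, col=4), (row=4, col=2), (row=5, col=1)
  Distance 6: (row=3, col=4), (row=4, col=3), (row=5, col=2)
  Distance 7: (row=5, col=3), (row=6, col=2)
  Distance 8: (row=5, col=4), (row=6, col=3), (row=7, col=2)
  Distance 9: (row=6, col=4), (row=7, col=1), (row=7, col=3), (row=8, col=2)
  Distance 10: (row=7, col=4), (row=8, col=3), (row=9, col=2)
  Distance 11: (row=8, col=4), (row=9, col=1), (row=9, col=3), (row=10, col=2)
  Distance 12: (row=8, col=5), (row=9, col=0), (row=9, col=4), (row=10, col=1), (row=10, col=3)
  Distance 13: (row=8, col=0), (row=9, col=5), (row=10, col=0), (row=10, col=4)
  Distance 14: (row=10, col=5)
Total reachable: 48 (grid has 49 open cells total)

Answer: Reachable cells: 48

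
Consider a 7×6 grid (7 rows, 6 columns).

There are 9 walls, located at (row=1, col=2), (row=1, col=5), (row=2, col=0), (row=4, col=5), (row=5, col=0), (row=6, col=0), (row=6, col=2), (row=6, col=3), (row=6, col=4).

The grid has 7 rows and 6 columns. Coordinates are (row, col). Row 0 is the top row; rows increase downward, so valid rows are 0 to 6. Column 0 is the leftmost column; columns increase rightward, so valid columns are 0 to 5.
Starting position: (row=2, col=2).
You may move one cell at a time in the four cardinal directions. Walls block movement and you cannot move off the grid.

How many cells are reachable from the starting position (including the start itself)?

BFS flood-fill from (row=2, col=2):
  Distance 0: (row=2, col=2)
  Distance 1: (row=2, col=1), (row=2, col=3), (row=3, col=2)
  Distance 2: (row=1, col=1), (row=1, col=3), (row=2, col=4), (row=3, col=1), (row=3, col=3), (row=4, col=2)
  Distance 3: (row=0, col=1), (row=0, col=3), (row=1, col=0), (row=1, col=4), (row=2, col=5), (row=3, col=0), (row=3, col=4), (row=4, col=1), (row=4, col=3), (row=5, col=2)
  Distance 4: (row=0, col=0), (row=0, col=2), (row=0, col=4), (row=3, col=5), (row=4, col=0), (row=4, col=4), (row=5, col=1), (row=5, col=3)
  Distance 5: (row=0, col=5), (row=5, col=4), (row=6, col=1)
  Distance 6: (row=5, col=5)
  Distance 7: (row=6, col=5)
Total reachable: 33 (grid has 33 open cells total)

Answer: Reachable cells: 33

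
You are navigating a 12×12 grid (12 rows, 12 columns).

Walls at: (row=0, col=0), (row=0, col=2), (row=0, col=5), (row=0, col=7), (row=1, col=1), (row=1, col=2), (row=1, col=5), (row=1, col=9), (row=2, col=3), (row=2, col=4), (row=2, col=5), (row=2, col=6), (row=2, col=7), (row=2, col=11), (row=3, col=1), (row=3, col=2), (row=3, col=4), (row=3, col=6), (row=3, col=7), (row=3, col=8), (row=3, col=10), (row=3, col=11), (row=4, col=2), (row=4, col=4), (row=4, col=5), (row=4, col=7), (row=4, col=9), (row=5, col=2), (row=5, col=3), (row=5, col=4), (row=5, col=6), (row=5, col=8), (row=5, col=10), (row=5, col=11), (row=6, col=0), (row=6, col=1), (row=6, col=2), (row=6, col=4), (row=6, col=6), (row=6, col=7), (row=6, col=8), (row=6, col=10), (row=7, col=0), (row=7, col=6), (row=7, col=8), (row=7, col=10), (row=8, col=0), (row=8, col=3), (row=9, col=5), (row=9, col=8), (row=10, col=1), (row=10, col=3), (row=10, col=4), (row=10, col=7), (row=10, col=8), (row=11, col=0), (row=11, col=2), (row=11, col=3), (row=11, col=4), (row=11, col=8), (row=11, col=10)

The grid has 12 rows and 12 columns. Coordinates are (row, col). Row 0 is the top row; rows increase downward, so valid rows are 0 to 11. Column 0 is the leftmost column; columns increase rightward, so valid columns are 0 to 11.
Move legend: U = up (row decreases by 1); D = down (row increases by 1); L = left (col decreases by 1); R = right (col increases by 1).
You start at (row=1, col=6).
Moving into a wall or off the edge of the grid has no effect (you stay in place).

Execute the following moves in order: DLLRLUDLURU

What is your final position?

Start: (row=1, col=6)
  D (down): blocked, stay at (row=1, col=6)
  L (left): blocked, stay at (row=1, col=6)
  L (left): blocked, stay at (row=1, col=6)
  R (right): (row=1, col=6) -> (row=1, col=7)
  L (left): (row=1, col=7) -> (row=1, col=6)
  U (up): (row=1, col=6) -> (row=0, col=6)
  D (down): (row=0, col=6) -> (row=1, col=6)
  L (left): blocked, stay at (row=1, col=6)
  U (up): (row=1, col=6) -> (row=0, col=6)
  R (right): blocked, stay at (row=0, col=6)
  U (up): blocked, stay at (row=0, col=6)
Final: (row=0, col=6)

Answer: Final position: (row=0, col=6)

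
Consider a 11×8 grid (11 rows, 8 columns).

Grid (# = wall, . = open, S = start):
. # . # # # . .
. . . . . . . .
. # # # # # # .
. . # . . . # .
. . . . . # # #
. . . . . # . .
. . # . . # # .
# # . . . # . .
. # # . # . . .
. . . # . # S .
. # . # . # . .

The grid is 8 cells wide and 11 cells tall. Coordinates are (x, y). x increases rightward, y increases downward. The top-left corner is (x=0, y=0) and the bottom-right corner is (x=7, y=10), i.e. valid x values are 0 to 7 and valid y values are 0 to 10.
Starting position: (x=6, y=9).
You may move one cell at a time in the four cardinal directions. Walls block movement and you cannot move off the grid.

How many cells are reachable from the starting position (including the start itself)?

BFS flood-fill from (x=6, y=9):
  Distance 0: (x=6, y=9)
  Distance 1: (x=6, y=8), (x=7, y=9), (x=6, y=10)
  Distance 2: (x=6, y=7), (x=5, y=8), (x=7, y=8), (x=7, y=10)
  Distance 3: (x=7, y=7)
  Distance 4: (x=7, y=6)
  Distance 5: (x=7, y=5)
  Distance 6: (x=6, y=5)
Total reachable: 12 (grid has 58 open cells total)

Answer: Reachable cells: 12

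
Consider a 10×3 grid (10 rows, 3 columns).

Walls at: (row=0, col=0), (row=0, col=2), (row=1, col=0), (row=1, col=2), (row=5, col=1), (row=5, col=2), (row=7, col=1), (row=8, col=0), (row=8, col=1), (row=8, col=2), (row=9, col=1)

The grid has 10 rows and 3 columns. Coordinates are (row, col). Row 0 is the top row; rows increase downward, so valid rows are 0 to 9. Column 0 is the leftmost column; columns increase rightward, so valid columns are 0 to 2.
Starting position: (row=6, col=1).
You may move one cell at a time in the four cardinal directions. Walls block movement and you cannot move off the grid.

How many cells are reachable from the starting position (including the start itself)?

Answer: Reachable cells: 17

Derivation:
BFS flood-fill from (row=6, col=1):
  Distance 0: (row=6, col=1)
  Distance 1: (row=6, col=0), (row=6, col=2)
  Distance 2: (row=5, col=0), (row=7, col=0), (row=7, col=2)
  Distance 3: (row=4, col=0)
  Distance 4: (row=3, col=0), (row=4, col=1)
  Distance 5: (row=2, col=0), (row=3, col=1), (row=4, col=2)
  Distance 6: (row=2, col=1), (row=3, col=2)
  Distance 7: (row=1, col=1), (row=2, col=2)
  Distance 8: (row=0, col=1)
Total reachable: 17 (grid has 19 open cells total)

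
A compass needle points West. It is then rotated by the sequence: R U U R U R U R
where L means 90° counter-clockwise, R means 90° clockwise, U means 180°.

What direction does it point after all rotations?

Start: West
  R (right (90° clockwise)) -> North
  U (U-turn (180°)) -> South
  U (U-turn (180°)) -> North
  R (right (90° clockwise)) -> East
  U (U-turn (180°)) -> West
  R (right (90° clockwise)) -> North
  U (U-turn (180°)) -> South
  R (right (90° clockwise)) -> West
Final: West

Answer: Final heading: West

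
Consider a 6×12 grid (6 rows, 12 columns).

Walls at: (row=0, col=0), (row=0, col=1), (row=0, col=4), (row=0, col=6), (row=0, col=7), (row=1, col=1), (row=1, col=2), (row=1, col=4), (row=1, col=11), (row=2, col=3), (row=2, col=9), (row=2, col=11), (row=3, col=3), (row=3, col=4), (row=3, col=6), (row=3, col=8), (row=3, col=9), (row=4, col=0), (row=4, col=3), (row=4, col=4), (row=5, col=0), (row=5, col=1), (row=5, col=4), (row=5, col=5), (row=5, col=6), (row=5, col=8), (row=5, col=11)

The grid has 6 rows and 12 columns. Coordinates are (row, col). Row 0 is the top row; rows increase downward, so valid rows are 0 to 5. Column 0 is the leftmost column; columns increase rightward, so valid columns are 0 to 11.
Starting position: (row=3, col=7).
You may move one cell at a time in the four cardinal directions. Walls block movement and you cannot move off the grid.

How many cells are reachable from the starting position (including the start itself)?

BFS flood-fill from (row=3, col=7):
  Distance 0: (row=3, col=7)
  Distance 1: (row=2, col=7), (row=4, col=7)
  Distance 2: (row=1, col=7), (row=2, col=6), (row=2, col=8), (row=4, col=6), (row=4, col=8), (row=5, col=7)
  Distance 3: (row=1, col=6), (row=1, col=8), (row=2, col=5), (row=4, col=5), (row=4, col=9)
  Distance 4: (row=0, col=8), (row=1, col=5), (row=1, col=9), (row=2, col=4), (row=3, col=5), (row=4, col=10), (row=5, col=9)
  Distance 5: (row=0, col=5), (row=0, col=9), (row=1, col=10), (row=3, col=10), (row=4, col=11), (row=5, col=10)
  Distance 6: (row=0, col=10), (row=2, col=10), (row=3, col=11)
  Distance 7: (row=0, col=11)
Total reachable: 31 (grid has 45 open cells total)

Answer: Reachable cells: 31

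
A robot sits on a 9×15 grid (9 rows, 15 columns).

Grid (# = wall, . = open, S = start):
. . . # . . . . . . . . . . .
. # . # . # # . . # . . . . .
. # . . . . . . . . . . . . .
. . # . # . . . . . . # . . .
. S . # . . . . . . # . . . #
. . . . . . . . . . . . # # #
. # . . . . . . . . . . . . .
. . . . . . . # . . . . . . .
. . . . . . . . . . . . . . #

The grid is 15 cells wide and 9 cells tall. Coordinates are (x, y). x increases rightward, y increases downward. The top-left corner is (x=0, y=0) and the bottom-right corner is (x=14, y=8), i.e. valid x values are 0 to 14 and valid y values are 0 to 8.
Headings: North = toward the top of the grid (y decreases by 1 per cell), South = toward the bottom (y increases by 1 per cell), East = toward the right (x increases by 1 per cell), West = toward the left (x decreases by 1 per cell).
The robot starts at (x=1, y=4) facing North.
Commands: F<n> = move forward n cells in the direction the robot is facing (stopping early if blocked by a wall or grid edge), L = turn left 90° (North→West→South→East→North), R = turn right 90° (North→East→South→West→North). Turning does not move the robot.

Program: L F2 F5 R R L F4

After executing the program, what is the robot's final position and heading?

Start: (x=1, y=4), facing North
  L: turn left, now facing West
  F2: move forward 1/2 (blocked), now at (x=0, y=4)
  F5: move forward 0/5 (blocked), now at (x=0, y=4)
  R: turn right, now facing North
  R: turn right, now facing East
  L: turn left, now facing North
  F4: move forward 4, now at (x=0, y=0)
Final: (x=0, y=0), facing North

Answer: Final position: (x=0, y=0), facing North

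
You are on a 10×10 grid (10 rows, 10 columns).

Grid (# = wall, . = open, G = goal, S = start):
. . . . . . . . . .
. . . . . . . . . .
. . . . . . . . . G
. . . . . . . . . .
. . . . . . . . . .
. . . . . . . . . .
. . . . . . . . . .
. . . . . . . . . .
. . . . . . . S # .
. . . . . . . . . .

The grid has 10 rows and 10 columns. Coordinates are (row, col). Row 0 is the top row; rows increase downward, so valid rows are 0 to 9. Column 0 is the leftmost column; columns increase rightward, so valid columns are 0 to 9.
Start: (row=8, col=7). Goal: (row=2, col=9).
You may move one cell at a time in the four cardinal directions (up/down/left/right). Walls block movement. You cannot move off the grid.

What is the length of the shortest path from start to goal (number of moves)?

BFS from (row=8, col=7) until reaching (row=2, col=9):
  Distance 0: (row=8, col=7)
  Distance 1: (row=7, col=7), (row=8, col=6), (row=9, col=7)
  Distance 2: (row=6, col=7), (row=7, col=6), (row=7, col=8), (row=8, col=5), (row=9, col=6), (row=9, col=8)
  Distance 3: (row=5, col=7), (row=6, col=6), (row=6, col=8), (row=7, col=5), (row=7, col=9), (row=8, col=4), (row=9, col=5), (row=9, col=9)
  Distance 4: (row=4, col=7), (row=5, col=6), (row=5, col=8), (row=6, col=5), (row=6, col=9), (row=7, col=4), (row=8, col=3), (row=8, col=9), (row=9, col=4)
  Distance 5: (row=3, col=7), (row=4, col=6), (row=4, col=8), (row=5, col=5), (row=5, col=9), (row=6, col=4), (row=7, col=3), (row=8, col=2), (row=9, col=3)
  Distance 6: (row=2, col=7), (row=3, col=6), (row=3, col=8), (row=4, col=5), (row=4, col=9), (row=5, col=4), (row=6, col=3), (row=7, col=2), (row=8, col=1), (row=9, col=2)
  Distance 7: (row=1, col=7), (row=2, col=6), (row=2, col=8), (row=3, col=5), (row=3, col=9), (row=4, col=4), (row=5, col=3), (row=6, col=2), (row=7, col=1), (row=8, col=0), (row=9, col=1)
  Distance 8: (row=0, col=7), (row=1, col=6), (row=1, col=8), (row=2, col=5), (row=2, col=9), (row=3, col=4), (row=4, col=3), (row=5, col=2), (row=6, col=1), (row=7, col=0), (row=9, col=0)  <- goal reached here
One shortest path (8 moves): (row=8, col=7) -> (row=7, col=7) -> (row=7, col=8) -> (row=7, col=9) -> (row=6, col=9) -> (row=5, col=9) -> (row=4, col=9) -> (row=3, col=9) -> (row=2, col=9)

Answer: Shortest path length: 8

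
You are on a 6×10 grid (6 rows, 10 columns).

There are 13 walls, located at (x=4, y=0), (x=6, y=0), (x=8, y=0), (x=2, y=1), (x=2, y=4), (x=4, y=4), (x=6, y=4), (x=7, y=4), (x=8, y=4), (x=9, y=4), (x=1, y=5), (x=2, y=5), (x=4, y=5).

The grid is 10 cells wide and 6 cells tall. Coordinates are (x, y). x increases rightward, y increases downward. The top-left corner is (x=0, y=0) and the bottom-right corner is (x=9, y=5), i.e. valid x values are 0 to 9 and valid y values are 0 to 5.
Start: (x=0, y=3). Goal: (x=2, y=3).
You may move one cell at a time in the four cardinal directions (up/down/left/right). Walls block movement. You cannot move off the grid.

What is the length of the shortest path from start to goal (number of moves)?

BFS from (x=0, y=3) until reaching (x=2, y=3):
  Distance 0: (x=0, y=3)
  Distance 1: (x=0, y=2), (x=1, y=3), (x=0, y=4)
  Distance 2: (x=0, y=1), (x=1, y=2), (x=2, y=3), (x=1, y=4), (x=0, y=5)  <- goal reached here
One shortest path (2 moves): (x=0, y=3) -> (x=1, y=3) -> (x=2, y=3)

Answer: Shortest path length: 2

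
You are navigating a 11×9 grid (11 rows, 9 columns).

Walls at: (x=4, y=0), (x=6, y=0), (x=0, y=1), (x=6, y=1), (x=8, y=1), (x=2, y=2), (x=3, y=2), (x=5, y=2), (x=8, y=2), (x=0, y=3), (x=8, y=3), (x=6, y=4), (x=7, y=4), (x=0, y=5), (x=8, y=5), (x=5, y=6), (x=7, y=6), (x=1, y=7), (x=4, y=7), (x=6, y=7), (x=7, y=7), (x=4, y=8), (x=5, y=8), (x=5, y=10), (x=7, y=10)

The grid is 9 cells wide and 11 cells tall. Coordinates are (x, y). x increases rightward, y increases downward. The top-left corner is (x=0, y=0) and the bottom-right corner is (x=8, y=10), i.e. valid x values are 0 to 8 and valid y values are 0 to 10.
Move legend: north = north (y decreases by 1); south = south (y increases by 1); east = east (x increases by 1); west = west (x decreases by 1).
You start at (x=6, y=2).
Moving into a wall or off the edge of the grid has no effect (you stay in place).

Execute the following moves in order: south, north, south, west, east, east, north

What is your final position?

Start: (x=6, y=2)
  south (south): (x=6, y=2) -> (x=6, y=3)
  north (north): (x=6, y=3) -> (x=6, y=2)
  south (south): (x=6, y=2) -> (x=6, y=3)
  west (west): (x=6, y=3) -> (x=5, y=3)
  east (east): (x=5, y=3) -> (x=6, y=3)
  east (east): (x=6, y=3) -> (x=7, y=3)
  north (north): (x=7, y=3) -> (x=7, y=2)
Final: (x=7, y=2)

Answer: Final position: (x=7, y=2)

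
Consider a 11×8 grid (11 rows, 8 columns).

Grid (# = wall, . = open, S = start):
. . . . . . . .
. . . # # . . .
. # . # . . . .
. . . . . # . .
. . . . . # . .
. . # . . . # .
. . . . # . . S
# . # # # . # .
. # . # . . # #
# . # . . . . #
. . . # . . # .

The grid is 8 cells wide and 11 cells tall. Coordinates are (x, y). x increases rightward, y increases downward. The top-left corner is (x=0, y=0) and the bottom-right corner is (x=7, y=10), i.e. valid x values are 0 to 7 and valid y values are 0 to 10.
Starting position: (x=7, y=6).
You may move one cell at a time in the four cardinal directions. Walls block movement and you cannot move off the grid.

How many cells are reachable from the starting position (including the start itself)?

Answer: Reachable cells: 58

Derivation:
BFS flood-fill from (x=7, y=6):
  Distance 0: (x=7, y=6)
  Distance 1: (x=7, y=5), (x=6, y=6), (x=7, y=7)
  Distance 2: (x=7, y=4), (x=5, y=6)
  Distance 3: (x=7, y=3), (x=6, y=4), (x=5, y=5), (x=5, y=7)
  Distance 4: (x=7, y=2), (x=6, y=3), (x=4, y=5), (x=5, y=8)
  Distance 5: (x=7, y=1), (x=6, y=2), (x=4, y=4), (x=3, y=5), (x=4, y=8), (x=5, y=9)
  Distance 6: (x=7, y=0), (x=6, y=1), (x=5, y=2), (x=4, y=3), (x=3, y=4), (x=3, y=6), (x=4, y=9), (x=6, y=9), (x=5, y=10)
  Distance 7: (x=6, y=0), (x=5, y=1), (x=4, y=2), (x=3, y=3), (x=2, y=4), (x=2, y=6), (x=3, y=9), (x=4, y=10)
  Distance 8: (x=5, y=0), (x=2, y=3), (x=1, y=4), (x=1, y=6)
  Distance 9: (x=4, y=0), (x=2, y=2), (x=1, y=3), (x=0, y=4), (x=1, y=5), (x=0, y=6), (x=1, y=7)
  Distance 10: (x=3, y=0), (x=2, y=1), (x=0, y=3), (x=0, y=5)
  Distance 11: (x=2, y=0), (x=1, y=1), (x=0, y=2)
  Distance 12: (x=1, y=0), (x=0, y=1)
  Distance 13: (x=0, y=0)
Total reachable: 58 (grid has 65 open cells total)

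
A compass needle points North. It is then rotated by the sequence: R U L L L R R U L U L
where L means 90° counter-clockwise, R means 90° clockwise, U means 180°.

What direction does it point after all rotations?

Start: North
  R (right (90° clockwise)) -> East
  U (U-turn (180°)) -> West
  L (left (90° counter-clockwise)) -> South
  L (left (90° counter-clockwise)) -> East
  L (left (90° counter-clockwise)) -> North
  R (right (90° clockwise)) -> East
  R (right (90° clockwise)) -> South
  U (U-turn (180°)) -> North
  L (left (90° counter-clockwise)) -> West
  U (U-turn (180°)) -> East
  L (left (90° counter-clockwise)) -> North
Final: North

Answer: Final heading: North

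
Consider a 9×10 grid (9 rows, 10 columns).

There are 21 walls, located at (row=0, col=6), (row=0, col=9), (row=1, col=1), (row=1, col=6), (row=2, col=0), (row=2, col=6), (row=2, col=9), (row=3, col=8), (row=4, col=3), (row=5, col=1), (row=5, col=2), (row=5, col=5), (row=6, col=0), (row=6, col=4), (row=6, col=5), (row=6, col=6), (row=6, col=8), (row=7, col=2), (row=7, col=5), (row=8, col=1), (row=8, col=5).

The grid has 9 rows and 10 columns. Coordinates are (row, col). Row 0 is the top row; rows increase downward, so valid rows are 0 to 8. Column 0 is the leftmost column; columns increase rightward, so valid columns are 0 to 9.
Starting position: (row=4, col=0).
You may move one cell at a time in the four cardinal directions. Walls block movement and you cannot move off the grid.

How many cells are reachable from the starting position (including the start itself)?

BFS flood-fill from (row=4, col=0):
  Distance 0: (row=4, col=0)
  Distance 1: (row=3, col=0), (row=4, col=1), (row=5, col=0)
  Distance 2: (row=3, col=1), (row=4, col=2)
  Distance 3: (row=2, col=1), (row=3, col=2)
  Distance 4: (row=2, col=2), (row=3, col=3)
  Distance 5: (row=1, col=2), (row=2, col=3), (row=3, col=4)
  Distance 6: (row=0, col=2), (row=1, col=3), (row=2, col=4), (row=3, col=5), (row=4, col=4)
  Distance 7: (row=0, col=1), (row=0, col=3), (row=1, col=4), (row=2, col=5), (row=3, col=6), (row=4, col=5), (row=5, col=4)
  Distance 8: (row=0, col=0), (row=0, col=4), (row=1, col=5), (row=3, col=7), (row=4, col=6), (row=5, col=3)
  Distance 9: (row=0, col=5), (row=1, col=0), (row=2, col=7), (row=4, col=7), (row=5, col=6), (row=6, col=3)
  Distance 10: (row=1, col=7), (row=2, col=8), (row=4, col=8), (row=5, col=7), (row=6, col=2), (row=7, col=3)
  Distance 11: (row=0, col=7), (row=1, col=8), (row=4, col=9), (row=5, col=8), (row=6, col=1), (row=6, col=7), (row=7, col=4), (row=8, col=3)
  Distance 12: (row=0, col=8), (row=1, col=9), (row=3, col=9), (row=5, col=9), (row=7, col=1), (row=7, col=7), (row=8, col=2), (row=8, col=4)
  Distance 13: (row=6, col=9), (row=7, col=0), (row=7, col=6), (row=7, col=8), (row=8, col=7)
  Distance 14: (row=7, col=9), (row=8, col=0), (row=8, col=6), (row=8, col=8)
  Distance 15: (row=8, col=9)
Total reachable: 69 (grid has 69 open cells total)

Answer: Reachable cells: 69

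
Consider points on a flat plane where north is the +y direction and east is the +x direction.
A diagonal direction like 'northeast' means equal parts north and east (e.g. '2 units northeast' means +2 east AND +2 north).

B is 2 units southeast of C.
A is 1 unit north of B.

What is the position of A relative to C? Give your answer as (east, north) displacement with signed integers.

Answer: A is at (east=2, north=-1) relative to C.

Derivation:
Place C at the origin (east=0, north=0).
  B is 2 units southeast of C: delta (east=+2, north=-2); B at (east=2, north=-2).
  A is 1 unit north of B: delta (east=+0, north=+1); A at (east=2, north=-1).
Therefore A relative to C: (east=2, north=-1).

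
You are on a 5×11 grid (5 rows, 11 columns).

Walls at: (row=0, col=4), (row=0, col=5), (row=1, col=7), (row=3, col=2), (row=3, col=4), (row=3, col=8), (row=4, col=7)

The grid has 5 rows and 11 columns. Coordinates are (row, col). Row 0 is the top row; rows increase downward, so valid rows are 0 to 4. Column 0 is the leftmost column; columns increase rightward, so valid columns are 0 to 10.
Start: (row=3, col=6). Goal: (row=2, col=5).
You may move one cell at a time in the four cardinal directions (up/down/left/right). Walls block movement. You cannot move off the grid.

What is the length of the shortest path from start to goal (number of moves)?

BFS from (row=3, col=6) until reaching (row=2, col=5):
  Distance 0: (row=3, col=6)
  Distance 1: (row=2, col=6), (row=3, col=5), (row=3, col=7), (row=4, col=6)
  Distance 2: (row=1, col=6), (row=2, col=5), (row=2, col=7), (row=4, col=5)  <- goal reached here
One shortest path (2 moves): (row=3, col=6) -> (row=3, col=5) -> (row=2, col=5)

Answer: Shortest path length: 2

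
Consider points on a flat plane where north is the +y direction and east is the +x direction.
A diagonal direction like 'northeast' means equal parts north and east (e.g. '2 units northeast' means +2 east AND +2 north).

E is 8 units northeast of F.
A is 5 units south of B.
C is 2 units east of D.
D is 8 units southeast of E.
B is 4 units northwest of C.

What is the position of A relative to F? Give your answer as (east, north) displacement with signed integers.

Place F at the origin (east=0, north=0).
  E is 8 units northeast of F: delta (east=+8, north=+8); E at (east=8, north=8).
  D is 8 units southeast of E: delta (east=+8, north=-8); D at (east=16, north=0).
  C is 2 units east of D: delta (east=+2, north=+0); C at (east=18, north=0).
  B is 4 units northwest of C: delta (east=-4, north=+4); B at (east=14, north=4).
  A is 5 units south of B: delta (east=+0, north=-5); A at (east=14, north=-1).
Therefore A relative to F: (east=14, north=-1).

Answer: A is at (east=14, north=-1) relative to F.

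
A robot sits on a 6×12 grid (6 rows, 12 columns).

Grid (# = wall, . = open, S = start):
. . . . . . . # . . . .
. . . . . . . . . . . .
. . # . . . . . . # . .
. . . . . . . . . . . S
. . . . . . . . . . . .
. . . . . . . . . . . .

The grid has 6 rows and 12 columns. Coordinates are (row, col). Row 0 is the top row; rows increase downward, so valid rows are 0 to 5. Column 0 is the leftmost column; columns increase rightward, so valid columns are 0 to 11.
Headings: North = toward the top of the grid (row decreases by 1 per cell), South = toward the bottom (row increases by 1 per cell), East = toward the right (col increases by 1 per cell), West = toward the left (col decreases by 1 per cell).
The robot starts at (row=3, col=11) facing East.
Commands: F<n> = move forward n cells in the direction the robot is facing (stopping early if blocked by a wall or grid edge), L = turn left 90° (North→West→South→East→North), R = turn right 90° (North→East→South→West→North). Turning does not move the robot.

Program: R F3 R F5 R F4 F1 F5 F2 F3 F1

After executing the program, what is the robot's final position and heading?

Answer: Final position: (row=0, col=6), facing North

Derivation:
Start: (row=3, col=11), facing East
  R: turn right, now facing South
  F3: move forward 2/3 (blocked), now at (row=5, col=11)
  R: turn right, now facing West
  F5: move forward 5, now at (row=5, col=6)
  R: turn right, now facing North
  F4: move forward 4, now at (row=1, col=6)
  F1: move forward 1, now at (row=0, col=6)
  F5: move forward 0/5 (blocked), now at (row=0, col=6)
  F2: move forward 0/2 (blocked), now at (row=0, col=6)
  F3: move forward 0/3 (blocked), now at (row=0, col=6)
  F1: move forward 0/1 (blocked), now at (row=0, col=6)
Final: (row=0, col=6), facing North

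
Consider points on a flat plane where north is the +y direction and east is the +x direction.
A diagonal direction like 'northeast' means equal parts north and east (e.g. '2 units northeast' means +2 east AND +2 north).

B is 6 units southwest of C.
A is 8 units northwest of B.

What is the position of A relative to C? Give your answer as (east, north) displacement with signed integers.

Answer: A is at (east=-14, north=2) relative to C.

Derivation:
Place C at the origin (east=0, north=0).
  B is 6 units southwest of C: delta (east=-6, north=-6); B at (east=-6, north=-6).
  A is 8 units northwest of B: delta (east=-8, north=+8); A at (east=-14, north=2).
Therefore A relative to C: (east=-14, north=2).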